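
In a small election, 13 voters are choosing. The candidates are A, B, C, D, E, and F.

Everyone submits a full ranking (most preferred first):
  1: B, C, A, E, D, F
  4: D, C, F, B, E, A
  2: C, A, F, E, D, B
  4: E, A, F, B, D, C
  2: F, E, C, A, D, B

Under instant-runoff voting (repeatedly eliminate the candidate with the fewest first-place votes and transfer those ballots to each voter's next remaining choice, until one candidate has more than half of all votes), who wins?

E

Round 1: A 0, B 1, C 2, D 4, E 4, F 2. A eliminated.
Round 2: B 1, C 2, D 4, E 4, F 2. B eliminated.
Round 3: C 3, D 4, E 4, F 2. F eliminated.
Round 4: C 3, D 4, E 6. C eliminated.
Round 5: D 4, E 9. E has a majority (≥7).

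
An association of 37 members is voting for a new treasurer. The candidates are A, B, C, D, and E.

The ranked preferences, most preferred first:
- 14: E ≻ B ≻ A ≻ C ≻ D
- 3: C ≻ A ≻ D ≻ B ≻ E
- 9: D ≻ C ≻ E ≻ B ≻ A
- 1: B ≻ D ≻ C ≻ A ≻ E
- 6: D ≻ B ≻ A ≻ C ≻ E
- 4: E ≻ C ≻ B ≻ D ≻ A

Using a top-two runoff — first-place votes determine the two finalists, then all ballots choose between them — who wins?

Round 1 first-place votes: A 0, B 1, C 3, D 15, E 18. E and D advance.
Runoff: E is ranked above D on 18 ballots, D above E on 19.

D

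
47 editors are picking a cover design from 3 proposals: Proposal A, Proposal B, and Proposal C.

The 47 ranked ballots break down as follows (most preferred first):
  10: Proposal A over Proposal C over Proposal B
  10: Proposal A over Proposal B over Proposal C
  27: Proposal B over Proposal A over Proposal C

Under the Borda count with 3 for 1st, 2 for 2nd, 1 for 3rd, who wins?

Proposal A

Proposal A: 10×3 + 10×3 + 27×2 = 114
Proposal B: 10×1 + 10×2 + 27×3 = 111
Proposal C: 10×2 + 10×1 + 27×1 = 57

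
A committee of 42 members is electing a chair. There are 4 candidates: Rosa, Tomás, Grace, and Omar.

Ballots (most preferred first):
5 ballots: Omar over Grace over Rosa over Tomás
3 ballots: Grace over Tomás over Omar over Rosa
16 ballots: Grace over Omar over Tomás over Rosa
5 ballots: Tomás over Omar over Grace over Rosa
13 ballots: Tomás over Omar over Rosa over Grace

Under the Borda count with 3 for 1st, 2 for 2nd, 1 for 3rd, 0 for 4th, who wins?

Omar

Rosa: 5×1 + 3×0 + 16×0 + 5×0 + 13×1 = 18
Tomás: 5×0 + 3×2 + 16×1 + 5×3 + 13×3 = 76
Grace: 5×2 + 3×3 + 16×3 + 5×1 + 13×0 = 72
Omar: 5×3 + 3×1 + 16×2 + 5×2 + 13×2 = 86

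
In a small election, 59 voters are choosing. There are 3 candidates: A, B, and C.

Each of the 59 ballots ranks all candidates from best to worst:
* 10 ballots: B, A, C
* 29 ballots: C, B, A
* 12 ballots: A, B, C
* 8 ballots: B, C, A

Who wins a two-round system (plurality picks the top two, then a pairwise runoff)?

B

Round 1 first-place votes: A 12, B 18, C 29. C and B advance.
Runoff: C is ranked above B on 29 ballots, B above C on 30.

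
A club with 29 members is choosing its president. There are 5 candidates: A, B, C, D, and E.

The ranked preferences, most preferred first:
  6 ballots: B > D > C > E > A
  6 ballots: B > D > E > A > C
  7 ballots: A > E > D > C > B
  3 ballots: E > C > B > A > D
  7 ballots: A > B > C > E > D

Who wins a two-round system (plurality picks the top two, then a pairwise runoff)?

Round 1 first-place votes: A 14, B 12, C 0, D 0, E 3. A and B advance.
Runoff: A is ranked above B on 14 ballots, B above A on 15.

B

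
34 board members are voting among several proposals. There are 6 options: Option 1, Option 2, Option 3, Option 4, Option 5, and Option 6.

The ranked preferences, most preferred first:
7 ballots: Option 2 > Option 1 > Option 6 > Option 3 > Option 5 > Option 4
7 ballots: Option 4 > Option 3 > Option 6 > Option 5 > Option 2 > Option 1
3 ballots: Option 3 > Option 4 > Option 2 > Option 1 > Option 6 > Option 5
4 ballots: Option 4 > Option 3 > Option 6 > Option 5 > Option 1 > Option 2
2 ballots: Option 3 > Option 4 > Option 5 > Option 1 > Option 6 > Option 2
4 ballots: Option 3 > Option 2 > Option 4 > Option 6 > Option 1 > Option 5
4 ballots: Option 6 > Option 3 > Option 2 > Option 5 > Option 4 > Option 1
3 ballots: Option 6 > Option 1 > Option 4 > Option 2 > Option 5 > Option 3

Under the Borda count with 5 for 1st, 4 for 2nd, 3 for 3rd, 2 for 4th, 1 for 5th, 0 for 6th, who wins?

Option 3

Option 1: 7×4 + 7×0 + 3×2 + 4×1 + 2×2 + 4×1 + 4×0 + 3×4 = 58
Option 2: 7×5 + 7×1 + 3×3 + 4×0 + 2×0 + 4×4 + 4×3 + 3×2 = 85
Option 3: 7×2 + 7×4 + 3×5 + 4×4 + 2×5 + 4×5 + 4×4 + 3×0 = 119
Option 4: 7×0 + 7×5 + 3×4 + 4×5 + 2×4 + 4×3 + 4×1 + 3×3 = 100
Option 5: 7×1 + 7×2 + 3×0 + 4×2 + 2×3 + 4×0 + 4×2 + 3×1 = 46
Option 6: 7×3 + 7×3 + 3×1 + 4×3 + 2×1 + 4×2 + 4×5 + 3×5 = 102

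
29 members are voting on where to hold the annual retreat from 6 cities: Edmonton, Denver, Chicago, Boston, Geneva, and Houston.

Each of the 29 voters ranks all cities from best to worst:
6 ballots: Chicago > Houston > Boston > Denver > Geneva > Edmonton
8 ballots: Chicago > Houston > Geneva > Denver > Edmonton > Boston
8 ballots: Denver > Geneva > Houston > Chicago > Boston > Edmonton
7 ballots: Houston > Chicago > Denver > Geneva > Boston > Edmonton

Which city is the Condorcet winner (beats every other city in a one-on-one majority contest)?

Houston

Houston vs Edmonton: 29–0
Houston vs Denver: 21–8
Houston vs Chicago: 15–14
Houston vs Boston: 29–0
Houston vs Geneva: 21–8
Houston beats every other city.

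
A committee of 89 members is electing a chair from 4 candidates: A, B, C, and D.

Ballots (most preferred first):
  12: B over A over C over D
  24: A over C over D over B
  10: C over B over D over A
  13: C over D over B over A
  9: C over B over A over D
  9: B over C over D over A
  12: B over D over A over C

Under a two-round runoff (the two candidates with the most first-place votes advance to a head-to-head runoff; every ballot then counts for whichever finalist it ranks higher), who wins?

Round 1 first-place votes: A 24, B 33, C 32, D 0. B and C advance.
Runoff: B is ranked above C on 33 ballots, C above B on 56.

C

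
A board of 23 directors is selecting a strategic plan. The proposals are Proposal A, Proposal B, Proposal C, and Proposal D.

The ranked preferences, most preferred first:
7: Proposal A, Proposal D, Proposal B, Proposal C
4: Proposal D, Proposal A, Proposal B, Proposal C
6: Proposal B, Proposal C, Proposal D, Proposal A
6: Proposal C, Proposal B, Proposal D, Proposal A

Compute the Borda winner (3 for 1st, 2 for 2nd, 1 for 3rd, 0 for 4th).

Proposal A: 7×3 + 4×2 + 6×0 + 6×0 = 29
Proposal B: 7×1 + 4×1 + 6×3 + 6×2 = 41
Proposal C: 7×0 + 4×0 + 6×2 + 6×3 = 30
Proposal D: 7×2 + 4×3 + 6×1 + 6×1 = 38

Proposal B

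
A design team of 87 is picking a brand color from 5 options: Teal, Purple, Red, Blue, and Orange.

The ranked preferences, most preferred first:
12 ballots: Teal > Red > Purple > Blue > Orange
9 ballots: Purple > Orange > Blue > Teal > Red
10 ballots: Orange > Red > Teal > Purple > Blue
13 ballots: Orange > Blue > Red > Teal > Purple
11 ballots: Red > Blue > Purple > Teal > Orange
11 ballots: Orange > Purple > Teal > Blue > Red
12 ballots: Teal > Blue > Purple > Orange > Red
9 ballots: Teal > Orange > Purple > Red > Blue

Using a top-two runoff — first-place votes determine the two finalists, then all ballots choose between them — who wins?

Round 1 first-place votes: Teal 33, Purple 9, Red 11, Blue 0, Orange 34. Orange and Teal advance.
Runoff: Orange is ranked above Teal on 43 ballots, Teal above Orange on 44.

Teal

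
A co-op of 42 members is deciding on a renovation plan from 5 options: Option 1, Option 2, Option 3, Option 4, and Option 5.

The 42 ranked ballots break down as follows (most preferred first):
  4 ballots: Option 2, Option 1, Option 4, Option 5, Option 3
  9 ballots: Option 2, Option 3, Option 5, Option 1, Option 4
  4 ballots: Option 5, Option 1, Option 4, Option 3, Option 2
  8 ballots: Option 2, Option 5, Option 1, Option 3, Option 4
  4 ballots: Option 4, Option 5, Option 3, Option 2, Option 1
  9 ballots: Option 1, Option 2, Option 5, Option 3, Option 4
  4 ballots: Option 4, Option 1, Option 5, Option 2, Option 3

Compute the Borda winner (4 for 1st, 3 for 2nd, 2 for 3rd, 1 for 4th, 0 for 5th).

Option 2

Option 1: 4×3 + 9×1 + 4×3 + 8×2 + 4×0 + 9×4 + 4×3 = 97
Option 2: 4×4 + 9×4 + 4×0 + 8×4 + 4×1 + 9×3 + 4×1 = 119
Option 3: 4×0 + 9×3 + 4×1 + 8×1 + 4×2 + 9×1 + 4×0 = 56
Option 4: 4×2 + 9×0 + 4×2 + 8×0 + 4×4 + 9×0 + 4×4 = 48
Option 5: 4×1 + 9×2 + 4×4 + 8×3 + 4×3 + 9×2 + 4×2 = 100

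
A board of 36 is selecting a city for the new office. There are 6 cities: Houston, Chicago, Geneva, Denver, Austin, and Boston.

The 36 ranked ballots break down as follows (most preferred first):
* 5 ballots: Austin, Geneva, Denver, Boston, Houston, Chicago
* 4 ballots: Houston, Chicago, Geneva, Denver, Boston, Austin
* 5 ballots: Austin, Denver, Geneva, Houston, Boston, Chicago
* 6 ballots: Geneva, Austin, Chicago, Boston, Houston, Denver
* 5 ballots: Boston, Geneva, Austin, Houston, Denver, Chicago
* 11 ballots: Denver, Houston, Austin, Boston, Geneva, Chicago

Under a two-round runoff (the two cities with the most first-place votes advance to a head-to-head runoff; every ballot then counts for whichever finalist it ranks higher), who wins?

Round 1 first-place votes: Houston 4, Chicago 0, Geneva 6, Denver 11, Austin 10, Boston 5. Denver and Austin advance.
Runoff: Denver is ranked above Austin on 15 ballots, Austin above Denver on 21.

Austin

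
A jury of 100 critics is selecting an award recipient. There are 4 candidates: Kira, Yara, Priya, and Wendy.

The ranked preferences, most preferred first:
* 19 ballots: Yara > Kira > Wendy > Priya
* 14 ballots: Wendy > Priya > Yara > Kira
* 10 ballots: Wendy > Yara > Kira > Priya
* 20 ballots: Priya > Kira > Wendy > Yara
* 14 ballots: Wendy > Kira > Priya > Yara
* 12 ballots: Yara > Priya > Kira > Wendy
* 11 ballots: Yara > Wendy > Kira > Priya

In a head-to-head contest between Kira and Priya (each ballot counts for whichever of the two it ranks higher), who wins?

Kira is ranked above Priya on 54 ballots; Priya above Kira on 46.

Kira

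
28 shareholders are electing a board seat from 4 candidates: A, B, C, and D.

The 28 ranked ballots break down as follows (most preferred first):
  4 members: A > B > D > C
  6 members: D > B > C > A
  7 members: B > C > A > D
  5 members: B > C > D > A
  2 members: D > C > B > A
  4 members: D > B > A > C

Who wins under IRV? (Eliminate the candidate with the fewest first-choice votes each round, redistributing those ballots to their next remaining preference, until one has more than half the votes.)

Round 1: A 4, B 12, C 0, D 12. C eliminated.
Round 2: A 4, B 12, D 12. A eliminated.
Round 3: B 16, D 12. B has a majority (≥15).

B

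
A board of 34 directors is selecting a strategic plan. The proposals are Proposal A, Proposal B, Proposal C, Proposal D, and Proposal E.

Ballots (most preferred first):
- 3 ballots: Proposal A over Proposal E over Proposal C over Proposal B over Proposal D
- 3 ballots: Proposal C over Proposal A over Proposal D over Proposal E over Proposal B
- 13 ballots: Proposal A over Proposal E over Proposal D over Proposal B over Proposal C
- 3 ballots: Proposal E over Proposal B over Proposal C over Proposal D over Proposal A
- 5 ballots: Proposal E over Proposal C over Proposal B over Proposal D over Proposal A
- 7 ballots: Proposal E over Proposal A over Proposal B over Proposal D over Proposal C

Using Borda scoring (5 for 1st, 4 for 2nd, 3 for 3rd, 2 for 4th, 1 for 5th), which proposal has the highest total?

Proposal E

Proposal A: 3×5 + 3×4 + 13×5 + 3×1 + 5×1 + 7×4 = 128
Proposal B: 3×2 + 3×1 + 13×2 + 3×4 + 5×3 + 7×3 = 83
Proposal C: 3×3 + 3×5 + 13×1 + 3×3 + 5×4 + 7×1 = 73
Proposal D: 3×1 + 3×3 + 13×3 + 3×2 + 5×2 + 7×2 = 81
Proposal E: 3×4 + 3×2 + 13×4 + 3×5 + 5×5 + 7×5 = 145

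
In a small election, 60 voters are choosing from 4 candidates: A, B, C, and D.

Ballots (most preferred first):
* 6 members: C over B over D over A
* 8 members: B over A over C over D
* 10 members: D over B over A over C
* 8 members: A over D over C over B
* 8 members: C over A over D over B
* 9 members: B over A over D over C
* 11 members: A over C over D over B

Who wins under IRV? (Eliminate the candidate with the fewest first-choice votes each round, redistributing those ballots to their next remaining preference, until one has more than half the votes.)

Round 1: A 19, B 17, C 14, D 10. D eliminated.
Round 2: A 19, B 27, C 14. C eliminated.
Round 3: A 27, B 33. B has a majority (≥31).

B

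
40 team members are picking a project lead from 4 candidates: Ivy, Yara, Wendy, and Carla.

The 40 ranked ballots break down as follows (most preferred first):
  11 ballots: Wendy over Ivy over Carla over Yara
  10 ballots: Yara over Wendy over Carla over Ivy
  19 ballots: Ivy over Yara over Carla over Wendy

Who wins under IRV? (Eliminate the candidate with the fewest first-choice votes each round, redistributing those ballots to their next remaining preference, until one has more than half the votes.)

Wendy

Round 1: Ivy 19, Yara 10, Wendy 11, Carla 0. Carla eliminated.
Round 2: Ivy 19, Yara 10, Wendy 11. Yara eliminated.
Round 3: Ivy 19, Wendy 21. Wendy has a majority (≥21).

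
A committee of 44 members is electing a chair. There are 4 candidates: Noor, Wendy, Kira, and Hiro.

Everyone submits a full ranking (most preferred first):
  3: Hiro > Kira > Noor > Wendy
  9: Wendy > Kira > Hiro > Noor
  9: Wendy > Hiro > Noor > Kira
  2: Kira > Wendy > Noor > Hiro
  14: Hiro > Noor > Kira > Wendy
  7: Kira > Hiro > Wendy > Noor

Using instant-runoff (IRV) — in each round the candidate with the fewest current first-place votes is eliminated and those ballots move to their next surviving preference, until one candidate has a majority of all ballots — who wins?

Round 1: Noor 0, Wendy 18, Kira 9, Hiro 17. Noor eliminated.
Round 2: Wendy 18, Kira 9, Hiro 17. Kira eliminated.
Round 3: Wendy 20, Hiro 24. Hiro has a majority (≥23).

Hiro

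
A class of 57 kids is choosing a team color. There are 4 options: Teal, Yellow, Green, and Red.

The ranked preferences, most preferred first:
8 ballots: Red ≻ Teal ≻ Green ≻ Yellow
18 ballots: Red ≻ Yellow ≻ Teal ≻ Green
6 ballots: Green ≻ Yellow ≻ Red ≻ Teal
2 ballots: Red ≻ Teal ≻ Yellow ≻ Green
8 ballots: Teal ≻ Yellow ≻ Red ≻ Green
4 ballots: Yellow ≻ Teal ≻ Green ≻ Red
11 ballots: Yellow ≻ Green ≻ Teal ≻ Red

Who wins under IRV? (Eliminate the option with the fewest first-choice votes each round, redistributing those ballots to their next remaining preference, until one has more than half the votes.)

Yellow

Round 1: Teal 8, Yellow 15, Green 6, Red 28. Green eliminated.
Round 2: Teal 8, Yellow 21, Red 28. Teal eliminated.
Round 3: Yellow 29, Red 28. Yellow has a majority (≥29).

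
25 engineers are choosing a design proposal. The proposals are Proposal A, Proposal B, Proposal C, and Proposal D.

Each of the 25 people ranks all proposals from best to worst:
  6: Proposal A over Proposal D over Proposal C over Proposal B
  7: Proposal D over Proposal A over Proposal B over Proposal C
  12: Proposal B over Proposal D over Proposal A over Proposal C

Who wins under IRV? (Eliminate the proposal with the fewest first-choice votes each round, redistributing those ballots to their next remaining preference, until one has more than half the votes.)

Proposal D

Round 1: Proposal A 6, Proposal B 12, Proposal C 0, Proposal D 7. Proposal C eliminated.
Round 2: Proposal A 6, Proposal B 12, Proposal D 7. Proposal A eliminated.
Round 3: Proposal B 12, Proposal D 13. Proposal D has a majority (≥13).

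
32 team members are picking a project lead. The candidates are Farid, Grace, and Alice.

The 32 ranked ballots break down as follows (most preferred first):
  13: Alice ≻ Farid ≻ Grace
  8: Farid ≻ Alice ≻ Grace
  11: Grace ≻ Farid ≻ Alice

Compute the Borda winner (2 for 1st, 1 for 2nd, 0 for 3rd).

Farid: 13×1 + 8×2 + 11×1 = 40
Grace: 13×0 + 8×0 + 11×2 = 22
Alice: 13×2 + 8×1 + 11×0 = 34

Farid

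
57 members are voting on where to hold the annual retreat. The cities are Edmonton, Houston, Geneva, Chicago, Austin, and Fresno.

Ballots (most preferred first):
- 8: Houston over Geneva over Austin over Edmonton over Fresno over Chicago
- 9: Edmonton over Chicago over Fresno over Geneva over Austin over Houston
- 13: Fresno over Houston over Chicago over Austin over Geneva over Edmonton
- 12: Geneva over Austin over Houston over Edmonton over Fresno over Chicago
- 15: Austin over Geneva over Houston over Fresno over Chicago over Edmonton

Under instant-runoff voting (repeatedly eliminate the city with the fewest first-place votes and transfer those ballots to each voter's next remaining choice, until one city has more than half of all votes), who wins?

Geneva

Round 1: Edmonton 9, Houston 8, Geneva 12, Chicago 0, Austin 15, Fresno 13. Chicago eliminated.
Round 2: Edmonton 9, Houston 8, Geneva 12, Austin 15, Fresno 13. Houston eliminated.
Round 3: Edmonton 9, Geneva 20, Austin 15, Fresno 13. Edmonton eliminated.
Round 4: Geneva 20, Austin 15, Fresno 22. Austin eliminated.
Round 5: Geneva 35, Fresno 22. Geneva has a majority (≥29).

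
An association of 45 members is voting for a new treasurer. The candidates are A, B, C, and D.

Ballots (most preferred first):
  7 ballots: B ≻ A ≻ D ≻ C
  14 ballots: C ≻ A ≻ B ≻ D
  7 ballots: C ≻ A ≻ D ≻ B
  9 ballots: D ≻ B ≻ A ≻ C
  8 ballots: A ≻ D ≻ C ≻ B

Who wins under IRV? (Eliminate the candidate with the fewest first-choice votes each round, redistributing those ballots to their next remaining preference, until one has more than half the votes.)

Round 1: A 8, B 7, C 21, D 9. B eliminated.
Round 2: A 15, C 21, D 9. D eliminated.
Round 3: A 24, C 21. A has a majority (≥23).

A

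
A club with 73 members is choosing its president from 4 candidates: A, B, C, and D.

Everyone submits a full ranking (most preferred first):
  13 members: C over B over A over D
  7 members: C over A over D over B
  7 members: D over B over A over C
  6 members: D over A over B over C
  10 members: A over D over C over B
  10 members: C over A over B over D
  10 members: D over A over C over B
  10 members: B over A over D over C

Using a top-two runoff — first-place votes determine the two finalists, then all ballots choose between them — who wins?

D

Round 1 first-place votes: A 10, B 10, C 30, D 23. C and D advance.
Runoff: C is ranked above D on 30 ballots, D above C on 43.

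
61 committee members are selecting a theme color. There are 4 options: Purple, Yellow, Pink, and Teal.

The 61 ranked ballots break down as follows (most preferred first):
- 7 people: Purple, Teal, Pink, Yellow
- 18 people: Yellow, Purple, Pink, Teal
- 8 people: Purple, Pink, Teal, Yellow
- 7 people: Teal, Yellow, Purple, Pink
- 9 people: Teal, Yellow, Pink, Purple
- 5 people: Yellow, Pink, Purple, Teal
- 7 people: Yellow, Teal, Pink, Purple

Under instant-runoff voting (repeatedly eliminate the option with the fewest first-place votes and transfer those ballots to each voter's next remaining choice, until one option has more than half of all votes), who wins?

Teal

Round 1: Purple 15, Yellow 30, Pink 0, Teal 16. Pink eliminated.
Round 2: Purple 15, Yellow 30, Teal 16. Purple eliminated.
Round 3: Yellow 30, Teal 31. Teal has a majority (≥31).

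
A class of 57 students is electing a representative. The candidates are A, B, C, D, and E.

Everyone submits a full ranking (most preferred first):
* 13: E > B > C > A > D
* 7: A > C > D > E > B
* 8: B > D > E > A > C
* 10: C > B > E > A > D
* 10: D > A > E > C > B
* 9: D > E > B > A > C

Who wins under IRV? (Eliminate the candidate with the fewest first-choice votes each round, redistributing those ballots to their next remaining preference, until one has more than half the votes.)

C

Round 1: A 7, B 8, C 10, D 19, E 13. A eliminated.
Round 2: B 8, C 17, D 19, E 13. B eliminated.
Round 3: C 17, D 27, E 13. E eliminated.
Round 4: C 30, D 27. C has a majority (≥29).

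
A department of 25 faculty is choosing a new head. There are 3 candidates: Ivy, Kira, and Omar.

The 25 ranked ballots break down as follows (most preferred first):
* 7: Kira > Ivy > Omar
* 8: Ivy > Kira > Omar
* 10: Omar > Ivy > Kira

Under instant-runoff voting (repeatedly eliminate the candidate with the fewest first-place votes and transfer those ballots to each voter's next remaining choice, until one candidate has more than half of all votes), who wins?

Round 1: Ivy 8, Kira 7, Omar 10. Kira eliminated.
Round 2: Ivy 15, Omar 10. Ivy has a majority (≥13).

Ivy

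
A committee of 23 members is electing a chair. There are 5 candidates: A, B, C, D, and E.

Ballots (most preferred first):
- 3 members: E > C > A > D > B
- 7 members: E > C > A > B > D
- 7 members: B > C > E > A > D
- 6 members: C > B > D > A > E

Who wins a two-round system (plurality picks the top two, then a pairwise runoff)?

B

Round 1 first-place votes: A 0, B 7, C 6, D 0, E 10. E and B advance.
Runoff: E is ranked above B on 10 ballots, B above E on 13.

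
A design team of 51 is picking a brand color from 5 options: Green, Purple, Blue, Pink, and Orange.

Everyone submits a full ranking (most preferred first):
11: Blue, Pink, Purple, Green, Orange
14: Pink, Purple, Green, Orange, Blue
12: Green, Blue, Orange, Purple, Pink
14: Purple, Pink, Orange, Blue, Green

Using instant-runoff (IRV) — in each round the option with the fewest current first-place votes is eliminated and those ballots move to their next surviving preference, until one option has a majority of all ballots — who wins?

Purple

Round 1: Green 12, Purple 14, Blue 11, Pink 14, Orange 0. Orange eliminated.
Round 2: Green 12, Purple 14, Blue 11, Pink 14. Blue eliminated.
Round 3: Green 12, Purple 14, Pink 25. Green eliminated.
Round 4: Purple 26, Pink 25. Purple has a majority (≥26).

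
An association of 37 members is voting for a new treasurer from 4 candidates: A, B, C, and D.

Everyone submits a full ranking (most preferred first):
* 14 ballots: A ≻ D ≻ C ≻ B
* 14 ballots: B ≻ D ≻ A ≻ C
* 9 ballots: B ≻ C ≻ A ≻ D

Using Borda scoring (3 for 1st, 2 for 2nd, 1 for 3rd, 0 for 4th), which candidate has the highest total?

B

A: 14×3 + 14×1 + 9×1 = 65
B: 14×0 + 14×3 + 9×3 = 69
C: 14×1 + 14×0 + 9×2 = 32
D: 14×2 + 14×2 + 9×0 = 56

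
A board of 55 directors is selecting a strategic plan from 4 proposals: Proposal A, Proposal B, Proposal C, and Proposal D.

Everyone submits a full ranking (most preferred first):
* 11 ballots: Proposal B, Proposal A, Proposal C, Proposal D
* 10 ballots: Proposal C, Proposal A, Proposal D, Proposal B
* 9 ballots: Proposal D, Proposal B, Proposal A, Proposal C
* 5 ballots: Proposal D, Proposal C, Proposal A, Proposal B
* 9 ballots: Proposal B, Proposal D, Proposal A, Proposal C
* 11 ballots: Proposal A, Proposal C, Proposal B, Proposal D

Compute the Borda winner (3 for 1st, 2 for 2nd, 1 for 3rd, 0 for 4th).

Proposal A

Proposal A: 11×2 + 10×2 + 9×1 + 5×1 + 9×1 + 11×3 = 98
Proposal B: 11×3 + 10×0 + 9×2 + 5×0 + 9×3 + 11×1 = 89
Proposal C: 11×1 + 10×3 + 9×0 + 5×2 + 9×0 + 11×2 = 73
Proposal D: 11×0 + 10×1 + 9×3 + 5×3 + 9×2 + 11×0 = 70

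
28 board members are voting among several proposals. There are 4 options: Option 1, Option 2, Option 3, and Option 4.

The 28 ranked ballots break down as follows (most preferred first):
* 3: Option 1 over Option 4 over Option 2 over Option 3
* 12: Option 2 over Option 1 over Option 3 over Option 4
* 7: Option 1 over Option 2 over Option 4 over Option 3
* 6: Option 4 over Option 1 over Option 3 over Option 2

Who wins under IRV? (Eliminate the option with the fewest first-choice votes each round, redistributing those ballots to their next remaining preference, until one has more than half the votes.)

Round 1: Option 1 10, Option 2 12, Option 3 0, Option 4 6. Option 3 eliminated.
Round 2: Option 1 10, Option 2 12, Option 4 6. Option 4 eliminated.
Round 3: Option 1 16, Option 2 12. Option 1 has a majority (≥15).

Option 1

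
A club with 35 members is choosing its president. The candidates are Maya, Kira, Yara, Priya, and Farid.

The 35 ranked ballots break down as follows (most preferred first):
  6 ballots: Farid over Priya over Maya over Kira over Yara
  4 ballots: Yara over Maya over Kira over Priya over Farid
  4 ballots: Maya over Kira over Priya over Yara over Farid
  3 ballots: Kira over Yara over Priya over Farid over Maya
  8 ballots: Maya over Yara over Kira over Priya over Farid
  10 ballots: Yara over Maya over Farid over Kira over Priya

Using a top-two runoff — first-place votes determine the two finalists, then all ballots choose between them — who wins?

Maya

Round 1 first-place votes: Maya 12, Kira 3, Yara 14, Priya 0, Farid 6. Yara and Maya advance.
Runoff: Yara is ranked above Maya on 17 ballots, Maya above Yara on 18.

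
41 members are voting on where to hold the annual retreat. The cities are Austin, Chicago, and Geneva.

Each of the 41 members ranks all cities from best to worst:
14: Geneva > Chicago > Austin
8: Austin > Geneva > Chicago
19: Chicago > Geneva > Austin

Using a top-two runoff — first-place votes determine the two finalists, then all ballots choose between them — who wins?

Round 1 first-place votes: Austin 8, Chicago 19, Geneva 14. Chicago and Geneva advance.
Runoff: Chicago is ranked above Geneva on 19 ballots, Geneva above Chicago on 22.

Geneva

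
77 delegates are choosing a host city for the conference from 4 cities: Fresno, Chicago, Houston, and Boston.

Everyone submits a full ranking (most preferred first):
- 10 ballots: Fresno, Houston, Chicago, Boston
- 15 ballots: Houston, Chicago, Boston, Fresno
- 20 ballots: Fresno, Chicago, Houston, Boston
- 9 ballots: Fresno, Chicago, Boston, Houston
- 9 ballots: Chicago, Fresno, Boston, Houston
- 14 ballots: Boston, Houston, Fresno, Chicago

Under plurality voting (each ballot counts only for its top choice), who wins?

Fresno

First-place votes: Fresno 39, Chicago 9, Houston 15, Boston 14.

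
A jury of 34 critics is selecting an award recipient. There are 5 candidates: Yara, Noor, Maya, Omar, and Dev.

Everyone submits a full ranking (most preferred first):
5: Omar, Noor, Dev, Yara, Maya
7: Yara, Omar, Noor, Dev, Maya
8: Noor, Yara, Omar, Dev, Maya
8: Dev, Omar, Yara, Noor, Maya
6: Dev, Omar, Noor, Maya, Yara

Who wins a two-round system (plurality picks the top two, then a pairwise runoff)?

Round 1 first-place votes: Yara 7, Noor 8, Maya 0, Omar 5, Dev 14. Dev and Noor advance.
Runoff: Dev is ranked above Noor on 14 ballots, Noor above Dev on 20.

Noor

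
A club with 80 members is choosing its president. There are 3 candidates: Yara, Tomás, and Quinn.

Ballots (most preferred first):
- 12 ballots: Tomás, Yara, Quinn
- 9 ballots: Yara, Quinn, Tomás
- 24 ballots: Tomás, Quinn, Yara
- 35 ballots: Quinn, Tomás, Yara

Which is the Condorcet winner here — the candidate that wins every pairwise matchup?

Quinn vs Yara: 59–21
Quinn vs Tomás: 44–36
Quinn beats every other candidate.

Quinn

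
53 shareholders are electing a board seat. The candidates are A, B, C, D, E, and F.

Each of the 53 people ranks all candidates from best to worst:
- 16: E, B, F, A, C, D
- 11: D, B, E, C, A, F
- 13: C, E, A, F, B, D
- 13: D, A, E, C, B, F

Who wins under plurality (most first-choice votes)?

D

First-place votes: A 0, B 0, C 13, D 24, E 16, F 0.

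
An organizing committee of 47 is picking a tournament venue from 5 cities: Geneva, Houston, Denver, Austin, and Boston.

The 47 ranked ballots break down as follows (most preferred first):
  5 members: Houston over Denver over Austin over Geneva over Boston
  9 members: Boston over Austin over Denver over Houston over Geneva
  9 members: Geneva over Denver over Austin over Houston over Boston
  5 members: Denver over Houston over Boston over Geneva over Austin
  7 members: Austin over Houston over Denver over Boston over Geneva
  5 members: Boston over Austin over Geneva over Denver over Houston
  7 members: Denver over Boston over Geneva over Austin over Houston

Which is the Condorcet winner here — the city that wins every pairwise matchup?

Denver vs Geneva: 33–14
Denver vs Houston: 35–12
Denver vs Austin: 26–21
Denver vs Boston: 33–14
Denver beats every other city.

Denver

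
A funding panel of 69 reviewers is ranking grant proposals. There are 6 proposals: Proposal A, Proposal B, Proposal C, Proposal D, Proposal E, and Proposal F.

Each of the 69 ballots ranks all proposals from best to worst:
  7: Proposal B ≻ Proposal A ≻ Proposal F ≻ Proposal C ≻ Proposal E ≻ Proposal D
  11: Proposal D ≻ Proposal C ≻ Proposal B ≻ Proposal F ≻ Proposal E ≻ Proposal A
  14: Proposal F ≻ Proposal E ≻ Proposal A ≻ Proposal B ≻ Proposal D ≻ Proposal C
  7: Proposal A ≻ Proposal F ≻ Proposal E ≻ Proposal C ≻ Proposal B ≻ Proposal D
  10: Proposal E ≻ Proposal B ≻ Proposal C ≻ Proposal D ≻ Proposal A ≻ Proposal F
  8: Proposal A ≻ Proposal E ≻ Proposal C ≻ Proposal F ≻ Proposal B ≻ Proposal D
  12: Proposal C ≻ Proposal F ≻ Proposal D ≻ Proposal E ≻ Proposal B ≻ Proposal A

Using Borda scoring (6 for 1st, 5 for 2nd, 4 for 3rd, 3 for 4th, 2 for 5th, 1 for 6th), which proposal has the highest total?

Proposal A: 7×5 + 11×1 + 14×4 + 7×6 + 10×2 + 8×6 + 12×1 = 224
Proposal B: 7×6 + 11×4 + 14×3 + 7×2 + 10×5 + 8×2 + 12×2 = 232
Proposal C: 7×3 + 11×5 + 14×1 + 7×3 + 10×4 + 8×4 + 12×6 = 255
Proposal D: 7×1 + 11×6 + 14×2 + 7×1 + 10×3 + 8×1 + 12×4 = 194
Proposal E: 7×2 + 11×2 + 14×5 + 7×4 + 10×6 + 8×5 + 12×3 = 270
Proposal F: 7×4 + 11×3 + 14×6 + 7×5 + 10×1 + 8×3 + 12×5 = 274

Proposal F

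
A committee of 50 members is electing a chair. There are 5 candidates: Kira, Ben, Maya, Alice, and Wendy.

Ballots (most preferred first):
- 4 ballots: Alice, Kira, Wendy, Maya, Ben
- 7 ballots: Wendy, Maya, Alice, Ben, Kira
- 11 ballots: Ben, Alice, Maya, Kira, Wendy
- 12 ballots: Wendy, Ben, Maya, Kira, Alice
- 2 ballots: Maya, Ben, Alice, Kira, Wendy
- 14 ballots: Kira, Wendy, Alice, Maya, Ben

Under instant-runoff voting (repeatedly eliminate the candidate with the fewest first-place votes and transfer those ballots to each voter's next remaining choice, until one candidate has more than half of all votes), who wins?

Kira

Round 1: Kira 14, Ben 11, Maya 2, Alice 4, Wendy 19. Maya eliminated.
Round 2: Kira 14, Ben 13, Alice 4, Wendy 19. Alice eliminated.
Round 3: Kira 18, Ben 13, Wendy 19. Ben eliminated.
Round 4: Kira 31, Wendy 19. Kira has a majority (≥26).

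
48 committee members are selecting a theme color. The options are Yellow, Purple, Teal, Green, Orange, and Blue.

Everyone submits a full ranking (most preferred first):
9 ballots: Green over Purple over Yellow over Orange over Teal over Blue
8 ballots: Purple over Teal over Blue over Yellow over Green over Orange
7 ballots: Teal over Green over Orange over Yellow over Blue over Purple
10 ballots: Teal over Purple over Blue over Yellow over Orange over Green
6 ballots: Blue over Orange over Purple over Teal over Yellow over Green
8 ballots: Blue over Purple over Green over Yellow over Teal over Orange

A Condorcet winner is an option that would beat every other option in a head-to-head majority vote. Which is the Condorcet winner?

Purple

Purple vs Yellow: 41–7
Purple vs Teal: 31–17
Purple vs Green: 32–16
Purple vs Orange: 35–13
Purple vs Blue: 27–21
Purple beats every other option.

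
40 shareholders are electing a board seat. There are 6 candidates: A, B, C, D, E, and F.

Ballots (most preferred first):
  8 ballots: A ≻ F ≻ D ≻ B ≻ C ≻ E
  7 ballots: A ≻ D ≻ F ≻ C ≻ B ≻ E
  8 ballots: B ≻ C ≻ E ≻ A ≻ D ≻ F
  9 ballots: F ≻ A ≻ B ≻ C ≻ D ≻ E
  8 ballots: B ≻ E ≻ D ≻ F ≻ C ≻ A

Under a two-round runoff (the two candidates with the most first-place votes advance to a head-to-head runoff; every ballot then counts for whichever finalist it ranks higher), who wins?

Round 1 first-place votes: A 15, B 16, C 0, D 0, E 0, F 9. B and A advance.
Runoff: B is ranked above A on 16 ballots, A above B on 24.

A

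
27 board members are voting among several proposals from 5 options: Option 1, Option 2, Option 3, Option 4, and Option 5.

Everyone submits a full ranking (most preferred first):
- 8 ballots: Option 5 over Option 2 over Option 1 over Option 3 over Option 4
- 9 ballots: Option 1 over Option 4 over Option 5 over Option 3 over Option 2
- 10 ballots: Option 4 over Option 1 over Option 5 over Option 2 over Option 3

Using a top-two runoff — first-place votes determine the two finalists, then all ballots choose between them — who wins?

Round 1 first-place votes: Option 1 9, Option 2 0, Option 3 0, Option 4 10, Option 5 8. Option 4 and Option 1 advance.
Runoff: Option 4 is ranked above Option 1 on 10 ballots, Option 1 above Option 4 on 17.

Option 1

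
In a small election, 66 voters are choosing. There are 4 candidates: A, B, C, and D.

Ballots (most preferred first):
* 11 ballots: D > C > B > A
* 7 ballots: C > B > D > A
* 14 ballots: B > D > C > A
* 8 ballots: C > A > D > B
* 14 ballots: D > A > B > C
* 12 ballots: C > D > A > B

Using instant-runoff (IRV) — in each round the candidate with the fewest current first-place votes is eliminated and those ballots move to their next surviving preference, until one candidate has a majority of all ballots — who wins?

Round 1: A 0, B 14, C 27, D 25. A eliminated.
Round 2: B 14, C 27, D 25. B eliminated.
Round 3: C 27, D 39. D has a majority (≥34).

D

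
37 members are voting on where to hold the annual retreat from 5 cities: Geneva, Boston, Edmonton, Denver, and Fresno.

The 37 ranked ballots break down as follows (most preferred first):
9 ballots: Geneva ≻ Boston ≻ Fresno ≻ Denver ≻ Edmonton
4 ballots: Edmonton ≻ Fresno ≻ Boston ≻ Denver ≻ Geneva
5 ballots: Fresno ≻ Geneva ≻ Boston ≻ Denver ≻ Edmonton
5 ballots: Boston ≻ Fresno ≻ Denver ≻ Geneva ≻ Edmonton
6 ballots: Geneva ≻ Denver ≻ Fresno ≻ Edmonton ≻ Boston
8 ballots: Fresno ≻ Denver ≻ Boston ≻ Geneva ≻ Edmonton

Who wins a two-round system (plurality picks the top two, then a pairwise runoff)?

Fresno

Round 1 first-place votes: Geneva 15, Boston 5, Edmonton 4, Denver 0, Fresno 13. Geneva and Fresno advance.
Runoff: Geneva is ranked above Fresno on 15 ballots, Fresno above Geneva on 22.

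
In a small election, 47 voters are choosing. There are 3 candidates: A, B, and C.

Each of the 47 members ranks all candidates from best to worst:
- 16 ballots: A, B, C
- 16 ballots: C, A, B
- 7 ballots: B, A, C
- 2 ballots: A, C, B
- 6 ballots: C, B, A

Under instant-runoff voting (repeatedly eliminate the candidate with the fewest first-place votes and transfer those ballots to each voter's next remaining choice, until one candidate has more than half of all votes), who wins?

Round 1: A 18, B 7, C 22. B eliminated.
Round 2: A 25, C 22. A has a majority (≥24).

A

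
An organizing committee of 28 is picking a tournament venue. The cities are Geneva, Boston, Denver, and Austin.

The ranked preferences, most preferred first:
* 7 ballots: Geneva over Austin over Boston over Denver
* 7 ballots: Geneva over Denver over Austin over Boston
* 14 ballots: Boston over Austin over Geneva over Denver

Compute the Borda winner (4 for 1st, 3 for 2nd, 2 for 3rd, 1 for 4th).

Geneva: 7×4 + 7×4 + 14×2 = 84
Boston: 7×2 + 7×1 + 14×4 = 77
Denver: 7×1 + 7×3 + 14×1 = 42
Austin: 7×3 + 7×2 + 14×3 = 77

Geneva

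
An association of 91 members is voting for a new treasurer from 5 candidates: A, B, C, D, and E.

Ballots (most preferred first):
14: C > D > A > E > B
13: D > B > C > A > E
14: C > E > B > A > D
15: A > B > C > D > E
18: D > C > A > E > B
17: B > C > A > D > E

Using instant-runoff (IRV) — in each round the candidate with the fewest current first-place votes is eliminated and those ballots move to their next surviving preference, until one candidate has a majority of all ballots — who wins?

Round 1: A 15, B 17, C 28, D 31, E 0. E eliminated.
Round 2: A 15, B 17, C 28, D 31. A eliminated.
Round 3: B 32, C 28, D 31. C eliminated.
Round 4: B 46, D 45. B has a majority (≥46).

B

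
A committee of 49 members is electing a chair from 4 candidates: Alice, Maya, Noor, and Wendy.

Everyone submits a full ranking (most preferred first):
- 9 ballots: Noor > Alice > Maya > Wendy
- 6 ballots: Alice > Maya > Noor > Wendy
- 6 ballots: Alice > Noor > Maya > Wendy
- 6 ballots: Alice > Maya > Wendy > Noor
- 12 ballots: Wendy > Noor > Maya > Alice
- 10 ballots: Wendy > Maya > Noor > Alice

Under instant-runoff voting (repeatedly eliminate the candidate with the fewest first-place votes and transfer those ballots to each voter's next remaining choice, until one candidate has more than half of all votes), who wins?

Round 1: Alice 18, Maya 0, Noor 9, Wendy 22. Maya eliminated.
Round 2: Alice 18, Noor 9, Wendy 22. Noor eliminated.
Round 3: Alice 27, Wendy 22. Alice has a majority (≥25).

Alice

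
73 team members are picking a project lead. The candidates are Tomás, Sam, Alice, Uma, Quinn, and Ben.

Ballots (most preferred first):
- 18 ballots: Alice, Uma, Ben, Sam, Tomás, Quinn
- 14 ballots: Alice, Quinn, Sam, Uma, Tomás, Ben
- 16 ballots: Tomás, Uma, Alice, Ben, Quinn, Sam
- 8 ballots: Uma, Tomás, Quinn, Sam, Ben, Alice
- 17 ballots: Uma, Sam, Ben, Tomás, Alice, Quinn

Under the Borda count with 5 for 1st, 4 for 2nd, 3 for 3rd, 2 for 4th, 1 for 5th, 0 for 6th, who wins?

Tomás: 18×1 + 14×1 + 16×5 + 8×4 + 17×2 = 178
Sam: 18×2 + 14×3 + 16×0 + 8×2 + 17×4 = 162
Alice: 18×5 + 14×5 + 16×3 + 8×0 + 17×1 = 225
Uma: 18×4 + 14×2 + 16×4 + 8×5 + 17×5 = 289
Quinn: 18×0 + 14×4 + 16×1 + 8×3 + 17×0 = 96
Ben: 18×3 + 14×0 + 16×2 + 8×1 + 17×3 = 145

Uma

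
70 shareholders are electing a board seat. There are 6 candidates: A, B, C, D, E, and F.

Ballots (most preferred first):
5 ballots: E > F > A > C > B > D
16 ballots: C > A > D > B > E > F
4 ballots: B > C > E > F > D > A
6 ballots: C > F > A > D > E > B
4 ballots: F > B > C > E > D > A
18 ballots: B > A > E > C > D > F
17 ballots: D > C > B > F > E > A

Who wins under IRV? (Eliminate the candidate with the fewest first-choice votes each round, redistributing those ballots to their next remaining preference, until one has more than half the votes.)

Round 1: A 0, B 22, C 22, D 17, E 5, F 4. A eliminated.
Round 2: B 22, C 22, D 17, E 5, F 4. F eliminated.
Round 3: B 26, C 22, D 17, E 5. E eliminated.
Round 4: B 26, C 27, D 17. D eliminated.
Round 5: B 26, C 44. C has a majority (≥36).

C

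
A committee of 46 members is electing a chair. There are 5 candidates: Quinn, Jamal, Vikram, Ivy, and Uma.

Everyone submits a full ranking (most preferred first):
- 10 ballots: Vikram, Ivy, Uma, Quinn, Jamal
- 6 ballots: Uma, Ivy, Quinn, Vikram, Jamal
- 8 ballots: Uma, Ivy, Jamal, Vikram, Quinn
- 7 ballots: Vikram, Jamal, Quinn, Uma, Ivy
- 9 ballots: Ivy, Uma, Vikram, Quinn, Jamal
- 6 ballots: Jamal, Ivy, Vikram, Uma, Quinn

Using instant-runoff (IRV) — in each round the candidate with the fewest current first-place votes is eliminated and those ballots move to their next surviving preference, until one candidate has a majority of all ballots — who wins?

Round 1: Quinn 0, Jamal 6, Vikram 17, Ivy 9, Uma 14. Quinn eliminated.
Round 2: Jamal 6, Vikram 17, Ivy 9, Uma 14. Jamal eliminated.
Round 3: Vikram 17, Ivy 15, Uma 14. Uma eliminated.
Round 4: Vikram 17, Ivy 29. Ivy has a majority (≥24).

Ivy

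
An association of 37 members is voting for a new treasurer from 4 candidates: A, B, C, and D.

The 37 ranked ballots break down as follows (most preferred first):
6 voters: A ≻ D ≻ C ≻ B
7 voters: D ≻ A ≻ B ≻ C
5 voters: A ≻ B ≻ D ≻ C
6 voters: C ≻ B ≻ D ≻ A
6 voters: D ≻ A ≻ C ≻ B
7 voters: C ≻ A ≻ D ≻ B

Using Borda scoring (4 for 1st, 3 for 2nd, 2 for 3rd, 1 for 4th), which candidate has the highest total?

A: 6×4 + 7×3 + 5×4 + 6×1 + 6×3 + 7×3 = 110
B: 6×1 + 7×2 + 5×3 + 6×3 + 6×1 + 7×1 = 66
C: 6×2 + 7×1 + 5×1 + 6×4 + 6×2 + 7×4 = 88
D: 6×3 + 7×4 + 5×2 + 6×2 + 6×4 + 7×2 = 106

A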